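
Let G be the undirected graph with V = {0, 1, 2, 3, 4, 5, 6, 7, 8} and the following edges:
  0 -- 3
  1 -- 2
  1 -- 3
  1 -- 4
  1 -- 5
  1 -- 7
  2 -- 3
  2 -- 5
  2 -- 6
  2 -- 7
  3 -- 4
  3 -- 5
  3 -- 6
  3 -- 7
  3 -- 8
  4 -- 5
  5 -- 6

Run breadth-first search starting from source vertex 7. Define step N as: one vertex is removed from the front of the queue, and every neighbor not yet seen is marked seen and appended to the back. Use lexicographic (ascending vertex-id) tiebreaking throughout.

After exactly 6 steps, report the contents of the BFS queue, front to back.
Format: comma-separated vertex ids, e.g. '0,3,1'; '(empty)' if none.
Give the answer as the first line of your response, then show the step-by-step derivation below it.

6,0,8

step 1: dequeue 7; queue=[1,2,3]; order=7
step 2: dequeue 1; queue=[2,3,4,5]; order=7,1
step 3: dequeue 2; queue=[3,4,5,6]; order=7,1,2
step 4: dequeue 3; queue=[4,5,6,0,8]; order=7,1,2,3
step 5: dequeue 4; queue=[5,6,0,8]; order=7,1,2,3,4
step 6: dequeue 5; queue=[6,0,8]; order=7,1,2,3,4,5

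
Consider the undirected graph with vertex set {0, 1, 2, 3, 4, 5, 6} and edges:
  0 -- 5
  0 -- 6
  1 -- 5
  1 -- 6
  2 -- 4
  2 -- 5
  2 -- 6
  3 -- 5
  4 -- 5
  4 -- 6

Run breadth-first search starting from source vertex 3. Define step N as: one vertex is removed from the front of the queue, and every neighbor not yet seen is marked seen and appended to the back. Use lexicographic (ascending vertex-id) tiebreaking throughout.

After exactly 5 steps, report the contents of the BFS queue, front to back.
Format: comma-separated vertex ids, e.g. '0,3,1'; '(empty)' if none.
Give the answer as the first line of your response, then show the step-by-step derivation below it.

4,6

step 1: dequeue 3; queue=[5]; order=3
step 2: dequeue 5; queue=[0,1,2,4]; order=3,5
step 3: dequeue 0; queue=[1,2,4,6]; order=3,5,0
step 4: dequeue 1; queue=[2,4,6]; order=3,5,0,1
step 5: dequeue 2; queue=[4,6]; order=3,5,0,1,2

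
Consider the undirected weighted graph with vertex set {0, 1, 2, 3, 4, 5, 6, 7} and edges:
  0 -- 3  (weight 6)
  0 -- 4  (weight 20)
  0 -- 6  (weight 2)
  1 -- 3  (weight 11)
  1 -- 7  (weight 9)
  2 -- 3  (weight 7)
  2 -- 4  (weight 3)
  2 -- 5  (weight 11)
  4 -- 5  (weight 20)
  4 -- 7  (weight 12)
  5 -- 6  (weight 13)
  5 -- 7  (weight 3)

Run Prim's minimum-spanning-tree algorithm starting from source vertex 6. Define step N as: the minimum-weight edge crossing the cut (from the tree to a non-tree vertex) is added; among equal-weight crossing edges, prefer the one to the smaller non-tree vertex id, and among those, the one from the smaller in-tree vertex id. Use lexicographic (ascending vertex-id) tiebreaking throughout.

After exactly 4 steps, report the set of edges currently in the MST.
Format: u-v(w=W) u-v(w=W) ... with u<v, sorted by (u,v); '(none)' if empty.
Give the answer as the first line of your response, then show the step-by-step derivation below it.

0-3(w=6) 0-6(w=2) 2-3(w=7) 2-4(w=3)

step 1: add edge 0-6 (w=2); MST = {0-6(w=2)}
step 2: add edge 0-3 (w=6); MST = {0-3(w=6) 0-6(w=2)}
step 3: add edge 2-3 (w=7); MST = {0-3(w=6) 0-6(w=2) 2-3(w=7)}
step 4: add edge 2-4 (w=3); MST = {0-3(w=6) 0-6(w=2) 2-3(w=7) 2-4(w=3)}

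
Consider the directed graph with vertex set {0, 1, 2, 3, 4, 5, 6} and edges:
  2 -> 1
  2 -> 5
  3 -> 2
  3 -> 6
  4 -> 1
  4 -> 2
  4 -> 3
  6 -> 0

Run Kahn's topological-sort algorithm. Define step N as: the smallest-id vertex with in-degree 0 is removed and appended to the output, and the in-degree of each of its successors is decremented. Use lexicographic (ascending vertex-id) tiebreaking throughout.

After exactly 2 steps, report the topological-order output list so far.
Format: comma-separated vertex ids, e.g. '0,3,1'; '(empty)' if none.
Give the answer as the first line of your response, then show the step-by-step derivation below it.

4,3

step 1: output 4; order=[4]; indeg=(1,1,1,0,0,1,1)
step 2: output 3; order=[4,3]; indeg=(1,1,0,0,0,1,0)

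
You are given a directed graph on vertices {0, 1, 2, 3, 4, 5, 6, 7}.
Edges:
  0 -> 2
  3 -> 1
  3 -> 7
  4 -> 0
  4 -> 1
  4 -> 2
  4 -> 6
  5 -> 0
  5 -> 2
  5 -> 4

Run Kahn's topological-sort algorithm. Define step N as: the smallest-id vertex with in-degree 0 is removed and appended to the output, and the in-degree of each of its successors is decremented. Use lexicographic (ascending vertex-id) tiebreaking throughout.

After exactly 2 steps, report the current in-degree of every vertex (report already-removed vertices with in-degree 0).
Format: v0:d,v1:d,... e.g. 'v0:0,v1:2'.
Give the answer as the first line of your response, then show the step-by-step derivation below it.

v0:1,v1:1,v2:2,v3:0,v4:0,v5:0,v6:1,v7:0

step 1: output 3; order=[3]; indeg=(2,1,3,0,1,0,1,0)
step 2: output 5; order=[3,5]; indeg=(1,1,2,0,0,0,1,0)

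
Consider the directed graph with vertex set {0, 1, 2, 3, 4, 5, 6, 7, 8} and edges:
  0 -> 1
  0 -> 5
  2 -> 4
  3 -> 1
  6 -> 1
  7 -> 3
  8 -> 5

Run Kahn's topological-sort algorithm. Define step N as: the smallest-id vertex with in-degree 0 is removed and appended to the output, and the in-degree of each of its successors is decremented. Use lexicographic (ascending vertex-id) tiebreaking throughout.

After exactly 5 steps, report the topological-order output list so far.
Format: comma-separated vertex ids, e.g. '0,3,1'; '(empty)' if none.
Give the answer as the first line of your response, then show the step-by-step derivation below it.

0,2,4,6,7

step 1: output 0; order=[0]; indeg=(0,2,0,1,1,1,0,0,0)
step 2: output 2; order=[0,2]; indeg=(0,2,0,1,0,1,0,0,0)
step 3: output 4; order=[0,2,4]; indeg=(0,2,0,1,0,1,0,0,0)
step 4: output 6; order=[0,2,4,6]; indeg=(0,1,0,1,0,1,0,0,0)
step 5: output 7; order=[0,2,4,6,7]; indeg=(0,1,0,0,0,1,0,0,0)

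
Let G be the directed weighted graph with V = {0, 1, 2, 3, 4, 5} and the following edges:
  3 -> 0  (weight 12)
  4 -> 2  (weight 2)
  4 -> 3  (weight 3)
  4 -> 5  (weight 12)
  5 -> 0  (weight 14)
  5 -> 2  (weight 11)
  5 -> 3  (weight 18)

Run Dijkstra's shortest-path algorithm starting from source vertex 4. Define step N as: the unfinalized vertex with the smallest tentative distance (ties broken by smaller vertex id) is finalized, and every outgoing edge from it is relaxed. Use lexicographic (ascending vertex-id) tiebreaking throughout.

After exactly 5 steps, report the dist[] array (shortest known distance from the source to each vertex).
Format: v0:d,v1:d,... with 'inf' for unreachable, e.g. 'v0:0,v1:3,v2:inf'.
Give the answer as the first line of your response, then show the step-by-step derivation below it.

v0:15,v1:inf,v2:2,v3:3,v4:0,v5:12

step 1: dist = v0:inf,v1:inf,v2:2,v3:3,v4:0,v5:12
step 2: dist = v0:inf,v1:inf,v2:2,v3:3,v4:0,v5:12
step 3: dist = v0:15,v1:inf,v2:2,v3:3,v4:0,v5:12
step 4: dist = v0:15,v1:inf,v2:2,v3:3,v4:0,v5:12
step 5: dist = v0:15,v1:inf,v2:2,v3:3,v4:0,v5:12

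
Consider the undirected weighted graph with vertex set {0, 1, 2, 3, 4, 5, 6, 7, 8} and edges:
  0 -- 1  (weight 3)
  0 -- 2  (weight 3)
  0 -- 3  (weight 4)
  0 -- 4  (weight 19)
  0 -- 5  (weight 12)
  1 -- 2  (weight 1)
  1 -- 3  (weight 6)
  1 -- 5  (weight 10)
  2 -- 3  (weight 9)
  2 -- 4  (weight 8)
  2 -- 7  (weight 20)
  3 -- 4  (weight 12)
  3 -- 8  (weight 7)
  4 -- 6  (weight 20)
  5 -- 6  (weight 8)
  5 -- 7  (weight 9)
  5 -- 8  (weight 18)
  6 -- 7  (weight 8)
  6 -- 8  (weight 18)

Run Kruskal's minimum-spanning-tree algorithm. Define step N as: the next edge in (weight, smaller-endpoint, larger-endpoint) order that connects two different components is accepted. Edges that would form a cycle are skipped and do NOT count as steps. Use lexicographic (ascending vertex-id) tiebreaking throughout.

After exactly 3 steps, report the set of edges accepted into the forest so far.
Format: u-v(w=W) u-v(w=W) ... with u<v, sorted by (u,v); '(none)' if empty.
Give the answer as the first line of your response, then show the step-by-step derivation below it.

0-1(w=3) 0-3(w=4) 1-2(w=1)

step 1: add edge 1-2 (w=1); MST = {1-2(w=1)}
step 2: add edge 0-1 (w=3); MST = {0-1(w=3) 1-2(w=1)}
step 3: add edge 0-3 (w=4); MST = {0-1(w=3) 0-3(w=4) 1-2(w=1)}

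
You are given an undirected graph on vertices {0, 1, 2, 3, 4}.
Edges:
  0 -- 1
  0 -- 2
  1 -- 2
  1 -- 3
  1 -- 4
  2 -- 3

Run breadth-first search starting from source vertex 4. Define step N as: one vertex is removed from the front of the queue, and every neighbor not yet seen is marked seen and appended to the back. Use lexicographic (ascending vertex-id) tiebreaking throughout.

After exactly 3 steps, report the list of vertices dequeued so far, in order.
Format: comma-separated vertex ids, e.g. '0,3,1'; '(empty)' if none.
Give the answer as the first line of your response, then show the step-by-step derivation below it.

4,1,0

step 1: dequeue 4; queue=[1]; order=4
step 2: dequeue 1; queue=[0,2,3]; order=4,1
step 3: dequeue 0; queue=[2,3]; order=4,1,0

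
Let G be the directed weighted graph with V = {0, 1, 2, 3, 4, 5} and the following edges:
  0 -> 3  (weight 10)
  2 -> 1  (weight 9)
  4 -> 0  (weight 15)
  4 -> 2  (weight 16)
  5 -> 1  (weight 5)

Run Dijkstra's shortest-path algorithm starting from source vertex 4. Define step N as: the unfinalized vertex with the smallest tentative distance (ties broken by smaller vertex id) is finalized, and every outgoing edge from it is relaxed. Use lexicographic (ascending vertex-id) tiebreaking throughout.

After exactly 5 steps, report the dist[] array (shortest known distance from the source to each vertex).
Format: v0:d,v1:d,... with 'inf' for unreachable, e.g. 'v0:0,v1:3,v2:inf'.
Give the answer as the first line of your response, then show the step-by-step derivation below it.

v0:15,v1:25,v2:16,v3:25,v4:0,v5:inf

step 1: dist = v0:15,v1:inf,v2:16,v3:inf,v4:0,v5:inf
step 2: dist = v0:15,v1:inf,v2:16,v3:25,v4:0,v5:inf
step 3: dist = v0:15,v1:25,v2:16,v3:25,v4:0,v5:inf
step 4: dist = v0:15,v1:25,v2:16,v3:25,v4:0,v5:inf
step 5: dist = v0:15,v1:25,v2:16,v3:25,v4:0,v5:inf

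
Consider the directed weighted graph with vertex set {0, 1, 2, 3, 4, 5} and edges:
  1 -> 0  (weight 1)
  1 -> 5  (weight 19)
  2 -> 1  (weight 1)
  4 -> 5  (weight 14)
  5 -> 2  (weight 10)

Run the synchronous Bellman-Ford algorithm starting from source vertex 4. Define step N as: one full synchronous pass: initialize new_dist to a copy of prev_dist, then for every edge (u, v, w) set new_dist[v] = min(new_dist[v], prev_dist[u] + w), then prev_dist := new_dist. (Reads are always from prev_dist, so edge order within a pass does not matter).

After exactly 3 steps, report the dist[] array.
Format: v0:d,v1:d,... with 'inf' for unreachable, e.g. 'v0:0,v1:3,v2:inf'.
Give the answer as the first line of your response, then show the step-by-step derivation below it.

v0:inf,v1:25,v2:24,v3:inf,v4:0,v5:14

step 1: dist = v0:inf,v1:inf,v2:inf,v3:inf,v4:0,v5:14
step 2: dist = v0:inf,v1:inf,v2:24,v3:inf,v4:0,v5:14
step 3: dist = v0:inf,v1:25,v2:24,v3:inf,v4:0,v5:14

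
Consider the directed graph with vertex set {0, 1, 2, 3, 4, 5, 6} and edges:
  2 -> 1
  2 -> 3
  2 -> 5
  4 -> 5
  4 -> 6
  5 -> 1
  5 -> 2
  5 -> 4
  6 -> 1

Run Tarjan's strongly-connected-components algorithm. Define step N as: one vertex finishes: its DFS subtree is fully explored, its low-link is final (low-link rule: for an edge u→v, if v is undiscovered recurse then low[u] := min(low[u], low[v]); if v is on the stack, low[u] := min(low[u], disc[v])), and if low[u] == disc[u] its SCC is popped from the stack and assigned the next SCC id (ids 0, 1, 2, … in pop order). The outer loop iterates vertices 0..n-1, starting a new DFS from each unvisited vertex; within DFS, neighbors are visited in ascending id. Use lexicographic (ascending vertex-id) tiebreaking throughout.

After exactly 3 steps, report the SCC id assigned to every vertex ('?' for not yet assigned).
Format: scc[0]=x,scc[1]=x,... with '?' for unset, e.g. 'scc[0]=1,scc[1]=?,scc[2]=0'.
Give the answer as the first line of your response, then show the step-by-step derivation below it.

scc[0]=0,scc[1]=1,scc[2]=?,scc[3]=2,scc[4]=?,scc[5]=?,scc[6]=?

step 1: low=(low[0]=0,low[1]=?,low[2]=?,low[3]=?,low[4]=?,low[5]=?,low[6]=?); scc=(scc[0]=0,scc[1]=?,scc[2]=?,scc[3]=?,scc[4]=?,scc[5]=?,scc[6]=?)
step 2: low=(low[0]=0,low[1]=1,low[2]=?,low[3]=?,low[4]=?,low[5]=?,low[6]=?); scc=(scc[0]=0,scc[1]=1,scc[2]=?,scc[3]=?,scc[4]=?,scc[5]=?,scc[6]=?)
step 3: low=(low[0]=0,low[1]=1,low[2]=2,low[3]=3,low[4]=?,low[5]=?,low[6]=?); scc=(scc[0]=0,scc[1]=1,scc[2]=?,scc[3]=2,scc[4]=?,scc[5]=?,scc[6]=?)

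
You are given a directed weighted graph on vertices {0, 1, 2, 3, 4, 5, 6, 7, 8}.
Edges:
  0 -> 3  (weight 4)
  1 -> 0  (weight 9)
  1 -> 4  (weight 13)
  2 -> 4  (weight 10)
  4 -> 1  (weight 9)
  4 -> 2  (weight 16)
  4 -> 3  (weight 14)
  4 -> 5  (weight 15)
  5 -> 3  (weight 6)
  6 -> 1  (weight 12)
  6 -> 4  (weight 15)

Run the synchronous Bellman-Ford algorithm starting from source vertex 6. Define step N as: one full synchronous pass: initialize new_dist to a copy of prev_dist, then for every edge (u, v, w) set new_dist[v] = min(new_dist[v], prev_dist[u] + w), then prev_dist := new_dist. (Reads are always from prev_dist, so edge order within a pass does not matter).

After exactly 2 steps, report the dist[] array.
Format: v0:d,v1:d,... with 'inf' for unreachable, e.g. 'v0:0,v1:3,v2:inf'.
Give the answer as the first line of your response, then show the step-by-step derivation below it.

v0:21,v1:12,v2:31,v3:29,v4:15,v5:30,v6:0,v7:inf,v8:inf

step 1: dist = v0:inf,v1:12,v2:inf,v3:inf,v4:15,v5:inf,v6:0,v7:inf,v8:inf
step 2: dist = v0:21,v1:12,v2:31,v3:29,v4:15,v5:30,v6:0,v7:inf,v8:inf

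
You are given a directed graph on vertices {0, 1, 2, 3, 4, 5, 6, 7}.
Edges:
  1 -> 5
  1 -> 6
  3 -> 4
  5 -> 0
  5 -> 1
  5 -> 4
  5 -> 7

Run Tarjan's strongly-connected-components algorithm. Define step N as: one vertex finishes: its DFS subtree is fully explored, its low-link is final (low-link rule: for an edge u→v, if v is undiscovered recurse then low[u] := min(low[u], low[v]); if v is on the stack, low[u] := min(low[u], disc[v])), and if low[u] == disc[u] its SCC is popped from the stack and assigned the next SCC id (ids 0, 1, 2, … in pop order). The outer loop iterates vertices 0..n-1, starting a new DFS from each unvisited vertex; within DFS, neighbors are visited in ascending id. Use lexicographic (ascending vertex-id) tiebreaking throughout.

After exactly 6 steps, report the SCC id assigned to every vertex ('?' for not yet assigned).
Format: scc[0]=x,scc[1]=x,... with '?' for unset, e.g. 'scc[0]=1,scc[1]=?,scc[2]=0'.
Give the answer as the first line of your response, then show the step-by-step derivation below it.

scc[0]=0,scc[1]=4,scc[2]=?,scc[3]=?,scc[4]=1,scc[5]=4,scc[6]=3,scc[7]=2

step 1: low=(low[0]=0,low[1]=?,low[2]=?,low[3]=?,low[4]=?,low[5]=?,low[6]=?,low[7]=?); scc=(scc[0]=0,scc[1]=?,scc[2]=?,scc[3]=?,scc[4]=?,scc[5]=?,scc[6]=?,scc[7]=?)
step 2: low=(low[0]=0,low[1]=1,low[2]=?,low[3]=?,low[4]=3,low[5]=1,low[6]=?,low[7]=?); scc=(scc[0]=0,scc[1]=?,scc[2]=?,scc[3]=?,scc[4]=1,scc[5]=?,scc[6]=?,scc[7]=?)
step 3: low=(low[0]=0,low[1]=1,low[2]=?,low[3]=?,low[4]=3,low[5]=1,low[6]=?,low[7]=4); scc=(scc[0]=0,scc[1]=?,scc[2]=?,scc[3]=?,scc[4]=1,scc[5]=?,scc[6]=?,scc[7]=2)
step 4: low=(low[0]=0,low[1]=1,low[2]=?,low[3]=?,low[4]=3,low[5]=1,low[6]=?,low[7]=4); scc=(scc[0]=0,scc[1]=?,scc[2]=?,scc[3]=?,scc[4]=1,scc[5]=?,scc[6]=?,scc[7]=2)
step 5: low=(low[0]=0,low[1]=1,low[2]=?,low[3]=?,low[4]=3,low[5]=1,low[6]=5,low[7]=4); scc=(scc[0]=0,scc[1]=?,scc[2]=?,scc[3]=?,scc[4]=1,scc[5]=?,scc[6]=3,scc[7]=2)
step 6: low=(low[0]=0,low[1]=1,low[2]=?,low[3]=?,low[4]=3,low[5]=1,low[6]=5,low[7]=4); scc=(scc[0]=0,scc[1]=4,scc[2]=?,scc[3]=?,scc[4]=1,scc[5]=4,scc[6]=3,scc[7]=2)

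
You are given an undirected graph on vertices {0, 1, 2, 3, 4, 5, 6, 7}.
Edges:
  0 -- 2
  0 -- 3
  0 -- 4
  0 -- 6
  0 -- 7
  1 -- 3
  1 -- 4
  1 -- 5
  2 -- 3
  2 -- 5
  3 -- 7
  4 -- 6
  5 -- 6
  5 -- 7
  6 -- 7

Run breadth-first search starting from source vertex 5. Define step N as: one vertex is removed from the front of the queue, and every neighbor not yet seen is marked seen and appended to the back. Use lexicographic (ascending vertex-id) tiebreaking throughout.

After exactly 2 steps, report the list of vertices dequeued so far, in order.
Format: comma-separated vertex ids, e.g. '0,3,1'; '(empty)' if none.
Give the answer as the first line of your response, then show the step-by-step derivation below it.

5,1

step 1: dequeue 5; queue=[1,2,6,7]; order=5
step 2: dequeue 1; queue=[2,6,7,3,4]; order=5,1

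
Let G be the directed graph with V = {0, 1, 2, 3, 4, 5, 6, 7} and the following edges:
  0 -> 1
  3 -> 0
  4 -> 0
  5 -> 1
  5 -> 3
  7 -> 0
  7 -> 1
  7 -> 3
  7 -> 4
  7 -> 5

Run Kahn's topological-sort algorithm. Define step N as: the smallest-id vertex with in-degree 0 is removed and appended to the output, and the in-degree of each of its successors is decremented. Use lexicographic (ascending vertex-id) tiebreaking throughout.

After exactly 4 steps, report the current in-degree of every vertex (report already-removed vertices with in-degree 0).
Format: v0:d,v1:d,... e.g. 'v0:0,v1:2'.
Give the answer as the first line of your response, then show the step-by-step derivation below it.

v0:1,v1:2,v2:0,v3:1,v4:0,v5:0,v6:0,v7:0

step 1: output 2; order=[2]; indeg=(3,3,0,2,1,1,0,0)
step 2: output 6; order=[2,6]; indeg=(3,3,0,2,1,1,0,0)
step 3: output 7; order=[2,6,7]; indeg=(2,2,0,1,0,0,0,0)
step 4: output 4; order=[2,6,7,4]; indeg=(1,2,0,1,0,0,0,0)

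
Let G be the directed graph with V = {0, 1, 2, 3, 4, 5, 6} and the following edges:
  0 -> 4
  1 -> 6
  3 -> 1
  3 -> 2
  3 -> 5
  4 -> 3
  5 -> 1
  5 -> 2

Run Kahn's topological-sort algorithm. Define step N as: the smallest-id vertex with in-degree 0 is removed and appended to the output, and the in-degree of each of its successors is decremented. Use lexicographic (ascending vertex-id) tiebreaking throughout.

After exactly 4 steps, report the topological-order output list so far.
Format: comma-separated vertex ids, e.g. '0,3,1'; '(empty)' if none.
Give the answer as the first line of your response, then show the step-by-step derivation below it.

0,4,3,5

step 1: output 0; order=[0]; indeg=(0,2,2,1,0,1,1)
step 2: output 4; order=[0,4]; indeg=(0,2,2,0,0,1,1)
step 3: output 3; order=[0,4,3]; indeg=(0,1,1,0,0,0,1)
step 4: output 5; order=[0,4,3,5]; indeg=(0,0,0,0,0,0,1)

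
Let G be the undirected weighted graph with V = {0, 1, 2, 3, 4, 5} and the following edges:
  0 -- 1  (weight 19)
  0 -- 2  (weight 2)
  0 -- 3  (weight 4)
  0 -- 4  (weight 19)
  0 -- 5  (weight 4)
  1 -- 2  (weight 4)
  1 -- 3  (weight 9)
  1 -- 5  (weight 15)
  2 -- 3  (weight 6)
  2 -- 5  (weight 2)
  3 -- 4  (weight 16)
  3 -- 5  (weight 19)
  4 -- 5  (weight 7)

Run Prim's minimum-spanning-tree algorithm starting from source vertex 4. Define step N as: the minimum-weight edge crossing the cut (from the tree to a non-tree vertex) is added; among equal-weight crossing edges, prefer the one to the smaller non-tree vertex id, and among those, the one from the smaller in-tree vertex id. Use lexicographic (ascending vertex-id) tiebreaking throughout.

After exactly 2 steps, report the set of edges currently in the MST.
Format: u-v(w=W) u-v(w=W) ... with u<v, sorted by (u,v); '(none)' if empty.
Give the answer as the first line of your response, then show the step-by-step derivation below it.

2-5(w=2) 4-5(w=7)

step 1: add edge 4-5 (w=7); MST = {4-5(w=7)}
step 2: add edge 2-5 (w=2); MST = {2-5(w=2) 4-5(w=7)}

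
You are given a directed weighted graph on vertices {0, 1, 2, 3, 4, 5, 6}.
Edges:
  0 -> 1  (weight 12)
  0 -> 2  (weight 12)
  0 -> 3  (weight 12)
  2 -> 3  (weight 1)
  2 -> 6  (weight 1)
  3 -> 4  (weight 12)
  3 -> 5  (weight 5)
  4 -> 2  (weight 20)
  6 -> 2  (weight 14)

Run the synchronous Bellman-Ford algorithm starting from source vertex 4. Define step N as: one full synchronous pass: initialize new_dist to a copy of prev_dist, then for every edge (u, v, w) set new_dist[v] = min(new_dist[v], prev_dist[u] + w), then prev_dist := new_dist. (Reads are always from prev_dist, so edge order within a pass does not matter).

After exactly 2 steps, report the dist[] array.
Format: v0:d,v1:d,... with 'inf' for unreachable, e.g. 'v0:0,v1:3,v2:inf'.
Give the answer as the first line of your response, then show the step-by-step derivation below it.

v0:inf,v1:inf,v2:20,v3:21,v4:0,v5:inf,v6:21

step 1: dist = v0:inf,v1:inf,v2:20,v3:inf,v4:0,v5:inf,v6:inf
step 2: dist = v0:inf,v1:inf,v2:20,v3:21,v4:0,v5:inf,v6:21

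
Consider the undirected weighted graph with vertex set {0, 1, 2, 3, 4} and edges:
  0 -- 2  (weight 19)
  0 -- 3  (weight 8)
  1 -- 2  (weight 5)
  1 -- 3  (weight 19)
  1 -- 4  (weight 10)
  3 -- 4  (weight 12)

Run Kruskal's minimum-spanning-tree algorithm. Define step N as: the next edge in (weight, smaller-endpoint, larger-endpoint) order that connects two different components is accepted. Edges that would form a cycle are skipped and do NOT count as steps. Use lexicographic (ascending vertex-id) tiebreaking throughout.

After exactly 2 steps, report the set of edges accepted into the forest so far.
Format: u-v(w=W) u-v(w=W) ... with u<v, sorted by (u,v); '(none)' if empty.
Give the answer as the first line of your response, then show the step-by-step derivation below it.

0-3(w=8) 1-2(w=5)

step 1: add edge 1-2 (w=5); MST = {1-2(w=5)}
step 2: add edge 0-3 (w=8); MST = {0-3(w=8) 1-2(w=5)}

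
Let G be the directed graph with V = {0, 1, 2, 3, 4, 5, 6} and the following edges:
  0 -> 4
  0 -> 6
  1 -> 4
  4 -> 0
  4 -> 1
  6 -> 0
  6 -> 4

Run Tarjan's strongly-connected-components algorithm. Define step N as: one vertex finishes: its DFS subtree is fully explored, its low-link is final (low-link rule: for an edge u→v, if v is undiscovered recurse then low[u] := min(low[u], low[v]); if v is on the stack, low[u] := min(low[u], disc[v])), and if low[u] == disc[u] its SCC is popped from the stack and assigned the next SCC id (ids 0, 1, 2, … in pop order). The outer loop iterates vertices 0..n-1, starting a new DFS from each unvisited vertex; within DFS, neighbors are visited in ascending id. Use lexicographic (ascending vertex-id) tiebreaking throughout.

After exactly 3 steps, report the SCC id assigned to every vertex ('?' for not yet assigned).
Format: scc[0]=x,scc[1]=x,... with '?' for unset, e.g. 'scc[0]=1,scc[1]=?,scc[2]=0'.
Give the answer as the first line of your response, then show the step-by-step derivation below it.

scc[0]=?,scc[1]=?,scc[2]=?,scc[3]=?,scc[4]=?,scc[5]=?,scc[6]=?

step 1: low=(low[0]=0,low[1]=1,low[2]=?,low[3]=?,low[4]=0,low[5]=?,low[6]=?); scc=(scc[0]=?,scc[1]=?,scc[2]=?,scc[3]=?,scc[4]=?,scc[5]=?,scc[6]=?)
step 2: low=(low[0]=0,low[1]=1,low[2]=?,low[3]=?,low[4]=0,low[5]=?,low[6]=?); scc=(scc[0]=?,scc[1]=?,scc[2]=?,scc[3]=?,scc[4]=?,scc[5]=?,scc[6]=?)
step 3: low=(low[0]=0,low[1]=1,low[2]=?,low[3]=?,low[4]=0,low[5]=?,low[6]=0); scc=(scc[0]=?,scc[1]=?,scc[2]=?,scc[3]=?,scc[4]=?,scc[5]=?,scc[6]=?)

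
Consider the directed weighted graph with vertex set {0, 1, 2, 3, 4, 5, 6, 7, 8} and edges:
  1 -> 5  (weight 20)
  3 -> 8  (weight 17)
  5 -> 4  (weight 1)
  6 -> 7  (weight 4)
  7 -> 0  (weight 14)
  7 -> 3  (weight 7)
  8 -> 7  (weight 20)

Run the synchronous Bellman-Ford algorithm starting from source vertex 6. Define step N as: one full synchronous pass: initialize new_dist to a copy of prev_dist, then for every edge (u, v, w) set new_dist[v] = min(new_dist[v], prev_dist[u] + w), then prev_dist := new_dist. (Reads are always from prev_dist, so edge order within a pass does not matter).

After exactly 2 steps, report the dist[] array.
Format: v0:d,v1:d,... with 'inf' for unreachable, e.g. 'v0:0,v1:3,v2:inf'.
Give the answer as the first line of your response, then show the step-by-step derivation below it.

v0:18,v1:inf,v2:inf,v3:11,v4:inf,v5:inf,v6:0,v7:4,v8:inf

step 1: dist = v0:inf,v1:inf,v2:inf,v3:inf,v4:inf,v5:inf,v6:0,v7:4,v8:inf
step 2: dist = v0:18,v1:inf,v2:inf,v3:11,v4:inf,v5:inf,v6:0,v7:4,v8:inf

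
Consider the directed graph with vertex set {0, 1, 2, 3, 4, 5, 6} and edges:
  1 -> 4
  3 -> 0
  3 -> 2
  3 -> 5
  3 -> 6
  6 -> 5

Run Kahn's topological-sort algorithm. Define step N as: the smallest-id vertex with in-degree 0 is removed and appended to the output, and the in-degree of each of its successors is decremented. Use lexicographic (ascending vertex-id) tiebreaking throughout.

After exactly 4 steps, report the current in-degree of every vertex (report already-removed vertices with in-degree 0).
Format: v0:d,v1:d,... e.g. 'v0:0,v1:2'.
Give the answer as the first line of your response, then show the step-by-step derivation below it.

v0:0,v1:0,v2:0,v3:0,v4:0,v5:1,v6:0

step 1: output 1; order=[1]; indeg=(1,0,1,0,0,2,1)
step 2: output 3; order=[1,3]; indeg=(0,0,0,0,0,1,0)
step 3: output 0; order=[1,3,0]; indeg=(0,0,0,0,0,1,0)
step 4: output 2; order=[1,3,0,2]; indeg=(0,0,0,0,0,1,0)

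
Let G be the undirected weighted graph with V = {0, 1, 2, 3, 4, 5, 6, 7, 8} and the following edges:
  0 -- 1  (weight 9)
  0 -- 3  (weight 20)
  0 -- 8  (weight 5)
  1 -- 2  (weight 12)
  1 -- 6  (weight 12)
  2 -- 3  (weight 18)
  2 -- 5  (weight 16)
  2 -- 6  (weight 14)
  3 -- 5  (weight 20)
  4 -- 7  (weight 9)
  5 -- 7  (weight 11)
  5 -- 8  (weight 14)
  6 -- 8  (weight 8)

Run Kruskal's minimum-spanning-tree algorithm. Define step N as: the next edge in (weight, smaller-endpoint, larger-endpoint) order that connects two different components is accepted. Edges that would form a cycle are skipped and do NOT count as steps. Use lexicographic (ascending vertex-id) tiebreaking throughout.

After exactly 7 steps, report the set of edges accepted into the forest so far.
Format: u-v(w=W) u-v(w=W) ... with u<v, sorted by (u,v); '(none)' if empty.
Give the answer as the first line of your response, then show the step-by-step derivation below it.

0-1(w=9) 0-8(w=5) 1-2(w=12) 4-7(w=9) 5-7(w=11) 5-8(w=14) 6-8(w=8)

step 1: add edge 0-8 (w=5); MST = {0-8(w=5)}
step 2: add edge 6-8 (w=8); MST = {0-8(w=5) 6-8(w=8)}
step 3: add edge 0-1 (w=9); MST = {0-1(w=9) 0-8(w=5) 6-8(w=8)}
step 4: add edge 4-7 (w=9); MST = {0-1(w=9) 0-8(w=5) 4-7(w=9) 6-8(w=8)}
step 5: add edge 5-7 (w=11); MST = {0-1(w=9) 0-8(w=5) 4-7(w=9) 5-7(w=11) 6-8(w=8)}
step 6: add edge 1-2 (w=12); MST = {0-1(w=9) 0-8(w=5) 1-2(w=12) 4-7(w=9) 5-7(w=11) 6-8(w=8)}
step 7: add edge 5-8 (w=14); MST = {0-1(w=9) 0-8(w=5) 1-2(w=12) 4-7(w=9) 5-7(w=11) 5-8(w=14) 6-8(w=8)}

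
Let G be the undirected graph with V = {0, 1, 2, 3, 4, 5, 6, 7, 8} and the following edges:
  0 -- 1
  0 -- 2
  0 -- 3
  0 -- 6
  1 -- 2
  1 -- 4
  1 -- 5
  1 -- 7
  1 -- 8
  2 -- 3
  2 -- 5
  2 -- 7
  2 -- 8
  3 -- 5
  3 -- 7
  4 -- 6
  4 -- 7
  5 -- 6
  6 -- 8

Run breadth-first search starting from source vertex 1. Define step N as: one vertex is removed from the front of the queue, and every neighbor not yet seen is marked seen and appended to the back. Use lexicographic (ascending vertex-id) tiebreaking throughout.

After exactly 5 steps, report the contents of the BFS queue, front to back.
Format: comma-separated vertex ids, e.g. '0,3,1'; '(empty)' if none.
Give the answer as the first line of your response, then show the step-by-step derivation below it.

7,8,3,6

step 1: dequeue 1; queue=[0,2,4,5,7,8]; order=1
step 2: dequeue 0; queue=[2,4,5,7,8,3,6]; order=1,0
step 3: dequeue 2; queue=[4,5,7,8,3,6]; order=1,0,2
step 4: dequeue 4; queue=[5,7,8,3,6]; order=1,0,2,4
step 5: dequeue 5; queue=[7,8,3,6]; order=1,0,2,4,5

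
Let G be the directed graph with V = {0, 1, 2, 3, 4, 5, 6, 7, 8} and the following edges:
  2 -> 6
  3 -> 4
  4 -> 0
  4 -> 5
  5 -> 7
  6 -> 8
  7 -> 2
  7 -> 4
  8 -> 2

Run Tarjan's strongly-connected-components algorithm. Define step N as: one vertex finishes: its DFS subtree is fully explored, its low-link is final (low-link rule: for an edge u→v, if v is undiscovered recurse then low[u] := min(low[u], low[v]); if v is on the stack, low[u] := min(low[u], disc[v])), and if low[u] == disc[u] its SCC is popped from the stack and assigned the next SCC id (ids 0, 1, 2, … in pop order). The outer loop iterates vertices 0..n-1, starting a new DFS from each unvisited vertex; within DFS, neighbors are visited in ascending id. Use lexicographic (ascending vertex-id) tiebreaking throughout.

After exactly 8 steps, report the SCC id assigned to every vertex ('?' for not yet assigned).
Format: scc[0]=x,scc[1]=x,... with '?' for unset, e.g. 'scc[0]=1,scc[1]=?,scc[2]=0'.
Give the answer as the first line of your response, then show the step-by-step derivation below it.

scc[0]=0,scc[1]=1,scc[2]=2,scc[3]=?,scc[4]=3,scc[5]=3,scc[6]=2,scc[7]=3,scc[8]=2

step 1: low=(low[0]=0,low[1]=?,low[2]=?,low[3]=?,low[4]=?,low[5]=?,low[6]=?,low[7]=?,low[8]=?); scc=(scc[0]=0,scc[1]=?,scc[2]=?,scc[3]=?,scc[4]=?,scc[5]=?,scc[6]=?,scc[7]=?,scc[8]=?)
step 2: low=(low[0]=0,low[1]=1,low[2]=?,low[3]=?,low[4]=?,low[5]=?,low[6]=?,low[7]=?,low[8]=?); scc=(scc[0]=0,scc[1]=1,scc[2]=?,scc[3]=?,scc[4]=?,scc[5]=?,scc[6]=?,scc[7]=?,scc[8]=?)
step 3: low=(low[0]=0,low[1]=1,low[2]=2,low[3]=?,low[4]=?,low[5]=?,low[6]=3,low[7]=?,low[8]=2); scc=(scc[0]=0,scc[1]=1,scc[2]=?,scc[3]=?,scc[4]=?,scc[5]=?,scc[6]=?,scc[7]=?,scc[8]=?)
step 4: low=(low[0]=0,low[1]=1,low[2]=2,low[3]=?,low[4]=?,low[5]=?,low[6]=2,low[7]=?,low[8]=2); scc=(scc[0]=0,scc[1]=1,scc[2]=?,scc[3]=?,scc[4]=?,scc[5]=?,scc[6]=?,scc[7]=?,scc[8]=?)
step 5: low=(low[0]=0,low[1]=1,low[2]=2,low[3]=?,low[4]=?,low[5]=?,low[6]=2,low[7]=?,low[8]=2); scc=(scc[0]=0,scc[1]=1,scc[2]=2,scc[3]=?,scc[4]=?,scc[5]=?,scc[6]=2,scc[7]=?,scc[8]=2)
step 6: low=(low[0]=0,low[1]=1,low[2]=2,low[3]=5,low[4]=6,low[5]=7,low[6]=2,low[7]=6,low[8]=2); scc=(scc[0]=0,scc[1]=1,scc[2]=2,scc[3]=?,scc[4]=?,scc[5]=?,scc[6]=2,scc[7]=?,scc[8]=2)
step 7: low=(low[0]=0,low[1]=1,low[2]=2,low[3]=5,low[4]=6,low[5]=6,low[6]=2,low[7]=6,low[8]=2); scc=(scc[0]=0,scc[1]=1,scc[2]=2,scc[3]=?,scc[4]=?,scc[5]=?,scc[6]=2,scc[7]=?,scc[8]=2)
step 8: low=(low[0]=0,low[1]=1,low[2]=2,low[3]=5,low[4]=6,low[5]=6,low[6]=2,low[7]=6,low[8]=2); scc=(scc[0]=0,scc[1]=1,scc[2]=2,scc[3]=?,scc[4]=3,scc[5]=3,scc[6]=2,scc[7]=3,scc[8]=2)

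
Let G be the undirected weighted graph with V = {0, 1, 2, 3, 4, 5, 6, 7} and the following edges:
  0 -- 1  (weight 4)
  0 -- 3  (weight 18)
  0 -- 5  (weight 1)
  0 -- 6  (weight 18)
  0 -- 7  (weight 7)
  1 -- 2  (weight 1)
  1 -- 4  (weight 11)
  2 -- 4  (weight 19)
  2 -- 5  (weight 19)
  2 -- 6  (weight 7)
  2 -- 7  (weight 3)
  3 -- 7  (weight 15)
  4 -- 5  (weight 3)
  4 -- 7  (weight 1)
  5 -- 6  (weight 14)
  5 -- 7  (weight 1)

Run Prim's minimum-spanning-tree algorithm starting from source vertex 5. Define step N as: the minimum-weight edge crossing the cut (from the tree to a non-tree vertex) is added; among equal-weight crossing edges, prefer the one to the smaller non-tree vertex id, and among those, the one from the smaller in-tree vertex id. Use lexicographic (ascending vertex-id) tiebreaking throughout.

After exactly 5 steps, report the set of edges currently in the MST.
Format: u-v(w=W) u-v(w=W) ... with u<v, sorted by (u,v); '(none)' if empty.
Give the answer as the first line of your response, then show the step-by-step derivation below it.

0-5(w=1) 1-2(w=1) 2-7(w=3) 4-7(w=1) 5-7(w=1)

step 1: add edge 0-5 (w=1); MST = {0-5(w=1)}
step 2: add edge 5-7 (w=1); MST = {0-5(w=1) 5-7(w=1)}
step 3: add edge 4-7 (w=1); MST = {0-5(w=1) 4-7(w=1) 5-7(w=1)}
step 4: add edge 2-7 (w=3); MST = {0-5(w=1) 2-7(w=3) 4-7(w=1) 5-7(w=1)}
step 5: add edge 1-2 (w=1); MST = {0-5(w=1) 1-2(w=1) 2-7(w=3) 4-7(w=1) 5-7(w=1)}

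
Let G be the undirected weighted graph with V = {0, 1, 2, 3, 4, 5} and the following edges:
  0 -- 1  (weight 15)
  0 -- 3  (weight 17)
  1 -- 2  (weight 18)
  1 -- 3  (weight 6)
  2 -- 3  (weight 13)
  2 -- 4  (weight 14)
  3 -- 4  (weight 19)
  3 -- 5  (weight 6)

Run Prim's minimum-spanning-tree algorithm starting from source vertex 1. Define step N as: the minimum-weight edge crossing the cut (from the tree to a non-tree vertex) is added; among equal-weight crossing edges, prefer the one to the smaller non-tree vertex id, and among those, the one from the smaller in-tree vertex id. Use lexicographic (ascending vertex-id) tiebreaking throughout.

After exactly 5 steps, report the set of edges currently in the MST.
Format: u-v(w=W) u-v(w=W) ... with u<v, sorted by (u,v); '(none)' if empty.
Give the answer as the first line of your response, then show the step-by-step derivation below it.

0-1(w=15) 1-3(w=6) 2-3(w=13) 2-4(w=14) 3-5(w=6)

step 1: add edge 1-3 (w=6); MST = {1-3(w=6)}
step 2: add edge 3-5 (w=6); MST = {1-3(w=6) 3-5(w=6)}
step 3: add edge 2-3 (w=13); MST = {1-3(w=6) 2-3(w=13) 3-5(w=6)}
step 4: add edge 2-4 (w=14); MST = {1-3(w=6) 2-3(w=13) 2-4(w=14) 3-5(w=6)}
step 5: add edge 0-1 (w=15); MST = {0-1(w=15) 1-3(w=6) 2-3(w=13) 2-4(w=14) 3-5(w=6)}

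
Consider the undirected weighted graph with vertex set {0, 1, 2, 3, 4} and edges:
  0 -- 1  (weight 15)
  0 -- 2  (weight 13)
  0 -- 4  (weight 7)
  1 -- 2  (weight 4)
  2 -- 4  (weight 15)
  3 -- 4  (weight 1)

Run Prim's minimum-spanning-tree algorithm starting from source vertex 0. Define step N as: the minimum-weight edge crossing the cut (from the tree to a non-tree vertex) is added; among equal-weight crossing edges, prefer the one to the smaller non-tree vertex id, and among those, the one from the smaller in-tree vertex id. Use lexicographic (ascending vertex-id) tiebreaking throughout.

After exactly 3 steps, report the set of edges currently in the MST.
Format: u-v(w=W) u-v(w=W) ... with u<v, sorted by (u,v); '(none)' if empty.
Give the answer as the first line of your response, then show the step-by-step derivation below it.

0-2(w=13) 0-4(w=7) 3-4(w=1)

step 1: add edge 0-4 (w=7); MST = {0-4(w=7)}
step 2: add edge 3-4 (w=1); MST = {0-4(w=7) 3-4(w=1)}
step 3: add edge 0-2 (w=13); MST = {0-2(w=13) 0-4(w=7) 3-4(w=1)}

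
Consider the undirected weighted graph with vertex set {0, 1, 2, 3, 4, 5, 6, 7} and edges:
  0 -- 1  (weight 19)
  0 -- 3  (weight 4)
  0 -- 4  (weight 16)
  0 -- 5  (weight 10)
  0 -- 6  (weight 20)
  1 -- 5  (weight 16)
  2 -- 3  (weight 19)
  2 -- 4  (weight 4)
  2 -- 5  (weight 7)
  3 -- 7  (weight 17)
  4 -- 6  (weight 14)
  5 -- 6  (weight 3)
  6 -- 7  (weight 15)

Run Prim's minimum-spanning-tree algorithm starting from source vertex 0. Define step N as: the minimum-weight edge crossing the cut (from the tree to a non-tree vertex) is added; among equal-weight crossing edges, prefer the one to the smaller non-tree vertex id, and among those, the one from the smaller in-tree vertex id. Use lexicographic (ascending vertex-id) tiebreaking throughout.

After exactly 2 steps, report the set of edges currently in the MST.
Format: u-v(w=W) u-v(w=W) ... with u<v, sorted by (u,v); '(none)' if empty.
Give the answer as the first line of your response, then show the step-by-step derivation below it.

0-3(w=4) 0-5(w=10)

step 1: add edge 0-3 (w=4); MST = {0-3(w=4)}
step 2: add edge 0-5 (w=10); MST = {0-3(w=4) 0-5(w=10)}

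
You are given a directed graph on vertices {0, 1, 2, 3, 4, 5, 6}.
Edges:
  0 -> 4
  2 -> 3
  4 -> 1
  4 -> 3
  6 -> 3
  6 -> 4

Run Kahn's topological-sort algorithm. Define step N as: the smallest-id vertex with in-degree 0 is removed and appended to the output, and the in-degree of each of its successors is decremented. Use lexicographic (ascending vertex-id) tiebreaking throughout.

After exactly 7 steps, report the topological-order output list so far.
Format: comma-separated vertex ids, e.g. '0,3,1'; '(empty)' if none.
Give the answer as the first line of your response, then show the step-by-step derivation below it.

0,2,5,6,4,1,3

step 1: output 0; order=[0]; indeg=(0,1,0,3,1,0,0)
step 2: output 2; order=[0,2]; indeg=(0,1,0,2,1,0,0)
step 3: output 5; order=[0,2,5]; indeg=(0,1,0,2,1,0,0)
step 4: output 6; order=[0,2,5,6]; indeg=(0,1,0,1,0,0,0)
step 5: output 4; order=[0,2,5,6,4]; indeg=(0,0,0,0,0,0,0)
step 6: output 1; order=[0,2,5,6,4,1]; indeg=(0,0,0,0,0,0,0)
step 7: output 3; order=[0,2,5,6,4,1,3]; indeg=(0,0,0,0,0,0,0)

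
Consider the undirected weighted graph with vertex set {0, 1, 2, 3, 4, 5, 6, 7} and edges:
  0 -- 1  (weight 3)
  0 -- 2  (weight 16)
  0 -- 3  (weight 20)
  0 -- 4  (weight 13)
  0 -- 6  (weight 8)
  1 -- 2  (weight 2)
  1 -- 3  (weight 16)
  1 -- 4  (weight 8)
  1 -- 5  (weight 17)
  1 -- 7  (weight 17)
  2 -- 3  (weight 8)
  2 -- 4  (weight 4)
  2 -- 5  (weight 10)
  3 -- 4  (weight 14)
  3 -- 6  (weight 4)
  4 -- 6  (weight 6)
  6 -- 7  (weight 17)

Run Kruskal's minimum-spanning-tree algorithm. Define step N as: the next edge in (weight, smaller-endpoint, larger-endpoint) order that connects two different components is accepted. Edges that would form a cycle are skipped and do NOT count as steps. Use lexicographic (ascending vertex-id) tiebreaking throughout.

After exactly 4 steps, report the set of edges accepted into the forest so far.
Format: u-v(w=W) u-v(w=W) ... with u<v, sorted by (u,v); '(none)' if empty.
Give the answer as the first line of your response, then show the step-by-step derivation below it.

0-1(w=3) 1-2(w=2) 2-4(w=4) 3-6(w=4)

step 1: add edge 1-2 (w=2); MST = {1-2(w=2)}
step 2: add edge 0-1 (w=3); MST = {0-1(w=3) 1-2(w=2)}
step 3: add edge 2-4 (w=4); MST = {0-1(w=3) 1-2(w=2) 2-4(w=4)}
step 4: add edge 3-6 (w=4); MST = {0-1(w=3) 1-2(w=2) 2-4(w=4) 3-6(w=4)}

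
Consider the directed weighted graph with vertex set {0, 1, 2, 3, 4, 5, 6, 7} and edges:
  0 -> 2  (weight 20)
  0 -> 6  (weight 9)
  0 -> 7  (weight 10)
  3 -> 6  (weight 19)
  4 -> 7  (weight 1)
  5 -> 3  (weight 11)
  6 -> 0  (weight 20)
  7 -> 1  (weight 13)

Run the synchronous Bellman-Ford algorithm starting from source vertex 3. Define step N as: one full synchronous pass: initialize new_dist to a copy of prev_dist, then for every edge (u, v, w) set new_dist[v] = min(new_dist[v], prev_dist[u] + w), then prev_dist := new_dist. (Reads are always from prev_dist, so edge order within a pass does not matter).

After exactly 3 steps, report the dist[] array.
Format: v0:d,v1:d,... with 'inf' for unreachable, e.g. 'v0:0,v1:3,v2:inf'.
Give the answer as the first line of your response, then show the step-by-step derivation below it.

v0:39,v1:inf,v2:59,v3:0,v4:inf,v5:inf,v6:19,v7:49

step 1: dist = v0:inf,v1:inf,v2:inf,v3:0,v4:inf,v5:inf,v6:19,v7:inf
step 2: dist = v0:39,v1:inf,v2:inf,v3:0,v4:inf,v5:inf,v6:19,v7:inf
step 3: dist = v0:39,v1:inf,v2:59,v3:0,v4:inf,v5:inf,v6:19,v7:49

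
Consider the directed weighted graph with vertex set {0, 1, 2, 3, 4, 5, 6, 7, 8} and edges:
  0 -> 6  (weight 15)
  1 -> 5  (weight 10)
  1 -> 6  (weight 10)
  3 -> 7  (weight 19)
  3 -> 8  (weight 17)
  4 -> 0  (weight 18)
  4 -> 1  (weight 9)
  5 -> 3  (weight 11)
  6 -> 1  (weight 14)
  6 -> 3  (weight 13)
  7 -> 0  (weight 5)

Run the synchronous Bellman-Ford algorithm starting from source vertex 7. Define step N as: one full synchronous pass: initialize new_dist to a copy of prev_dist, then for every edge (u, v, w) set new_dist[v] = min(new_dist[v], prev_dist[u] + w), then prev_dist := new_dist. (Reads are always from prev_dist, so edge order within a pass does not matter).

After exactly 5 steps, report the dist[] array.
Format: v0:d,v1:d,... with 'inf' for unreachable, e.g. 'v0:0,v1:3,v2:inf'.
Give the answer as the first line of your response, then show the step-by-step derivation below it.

v0:5,v1:34,v2:inf,v3:33,v4:inf,v5:44,v6:20,v7:0,v8:50

step 1: dist = v0:5,v1:inf,v2:inf,v3:inf,v4:inf,v5:inf,v6:inf,v7:0,v8:inf
step 2: dist = v0:5,v1:inf,v2:inf,v3:inf,v4:inf,v5:inf,v6:20,v7:0,v8:inf
step 3: dist = v0:5,v1:34,v2:inf,v3:33,v4:inf,v5:inf,v6:20,v7:0,v8:inf
step 4: dist = v0:5,v1:34,v2:inf,v3:33,v4:inf,v5:44,v6:20,v7:0,v8:50
step 5: dist = v0:5,v1:34,v2:inf,v3:33,v4:inf,v5:44,v6:20,v7:0,v8:50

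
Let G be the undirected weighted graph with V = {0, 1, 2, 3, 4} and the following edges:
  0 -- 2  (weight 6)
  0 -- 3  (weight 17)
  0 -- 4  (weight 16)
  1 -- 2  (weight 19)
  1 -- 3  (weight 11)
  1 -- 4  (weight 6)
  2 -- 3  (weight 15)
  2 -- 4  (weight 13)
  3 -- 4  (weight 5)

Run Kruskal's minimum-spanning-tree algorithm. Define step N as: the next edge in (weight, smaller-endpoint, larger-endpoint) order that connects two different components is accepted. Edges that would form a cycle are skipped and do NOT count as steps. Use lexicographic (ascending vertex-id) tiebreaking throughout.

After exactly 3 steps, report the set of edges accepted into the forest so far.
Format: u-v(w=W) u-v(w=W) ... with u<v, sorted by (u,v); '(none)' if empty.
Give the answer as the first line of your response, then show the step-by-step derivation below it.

0-2(w=6) 1-4(w=6) 3-4(w=5)

step 1: add edge 3-4 (w=5); MST = {3-4(w=5)}
step 2: add edge 0-2 (w=6); MST = {0-2(w=6) 3-4(w=5)}
step 3: add edge 1-4 (w=6); MST = {0-2(w=6) 1-4(w=6) 3-4(w=5)}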